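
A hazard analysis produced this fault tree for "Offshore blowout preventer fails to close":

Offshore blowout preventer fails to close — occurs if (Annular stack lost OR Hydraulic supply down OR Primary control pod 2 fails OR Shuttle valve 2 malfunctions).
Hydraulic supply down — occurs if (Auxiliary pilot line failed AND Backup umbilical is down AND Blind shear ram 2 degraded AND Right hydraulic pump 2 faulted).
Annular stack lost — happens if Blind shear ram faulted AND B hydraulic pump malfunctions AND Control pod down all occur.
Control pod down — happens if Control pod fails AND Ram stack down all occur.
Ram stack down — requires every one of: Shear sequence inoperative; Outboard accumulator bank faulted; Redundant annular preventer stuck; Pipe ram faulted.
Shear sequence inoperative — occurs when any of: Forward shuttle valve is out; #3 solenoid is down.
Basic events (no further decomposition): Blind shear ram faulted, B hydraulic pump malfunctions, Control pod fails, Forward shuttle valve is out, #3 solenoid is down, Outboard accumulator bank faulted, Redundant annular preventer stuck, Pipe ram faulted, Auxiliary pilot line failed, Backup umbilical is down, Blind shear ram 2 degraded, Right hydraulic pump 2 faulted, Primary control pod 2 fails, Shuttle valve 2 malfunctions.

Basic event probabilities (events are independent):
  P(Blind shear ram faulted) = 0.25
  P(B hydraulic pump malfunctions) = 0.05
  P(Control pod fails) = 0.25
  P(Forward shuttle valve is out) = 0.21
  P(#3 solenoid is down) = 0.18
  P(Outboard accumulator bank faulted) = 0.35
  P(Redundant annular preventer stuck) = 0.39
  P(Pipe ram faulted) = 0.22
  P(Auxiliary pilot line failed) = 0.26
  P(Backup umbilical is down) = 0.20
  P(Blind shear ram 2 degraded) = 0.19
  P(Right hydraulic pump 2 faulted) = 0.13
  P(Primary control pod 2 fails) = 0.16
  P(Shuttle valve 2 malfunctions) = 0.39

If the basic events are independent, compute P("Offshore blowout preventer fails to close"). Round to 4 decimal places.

P(Shear sequence inoperative) [OR] = 1 − (1−0.21) × (1−0.18) = 0.352200
P(Ram stack down) [AND] = 0.352200 × 0.35 × 0.39 × 0.22 = 0.010577
P(Control pod down) [AND] = 0.25 × 0.010577 = 0.002644
P(Annular stack lost) [AND] = 0.25 × 0.05 × 0.002644 = 0.000033
P(Hydraulic supply down) [AND] = 0.26 × 0.20 × 0.19 × 0.13 = 0.001284
P(Offshore blowout preventer fails to close) [OR] = 1 − (1−0.000033) × (1−0.001284) × (1−0.16) × (1−0.39) = 0.488275
Rounded to 4 decimal places: P(Offshore blowout preventer fails to close) ≈ 0.4883.

0.4883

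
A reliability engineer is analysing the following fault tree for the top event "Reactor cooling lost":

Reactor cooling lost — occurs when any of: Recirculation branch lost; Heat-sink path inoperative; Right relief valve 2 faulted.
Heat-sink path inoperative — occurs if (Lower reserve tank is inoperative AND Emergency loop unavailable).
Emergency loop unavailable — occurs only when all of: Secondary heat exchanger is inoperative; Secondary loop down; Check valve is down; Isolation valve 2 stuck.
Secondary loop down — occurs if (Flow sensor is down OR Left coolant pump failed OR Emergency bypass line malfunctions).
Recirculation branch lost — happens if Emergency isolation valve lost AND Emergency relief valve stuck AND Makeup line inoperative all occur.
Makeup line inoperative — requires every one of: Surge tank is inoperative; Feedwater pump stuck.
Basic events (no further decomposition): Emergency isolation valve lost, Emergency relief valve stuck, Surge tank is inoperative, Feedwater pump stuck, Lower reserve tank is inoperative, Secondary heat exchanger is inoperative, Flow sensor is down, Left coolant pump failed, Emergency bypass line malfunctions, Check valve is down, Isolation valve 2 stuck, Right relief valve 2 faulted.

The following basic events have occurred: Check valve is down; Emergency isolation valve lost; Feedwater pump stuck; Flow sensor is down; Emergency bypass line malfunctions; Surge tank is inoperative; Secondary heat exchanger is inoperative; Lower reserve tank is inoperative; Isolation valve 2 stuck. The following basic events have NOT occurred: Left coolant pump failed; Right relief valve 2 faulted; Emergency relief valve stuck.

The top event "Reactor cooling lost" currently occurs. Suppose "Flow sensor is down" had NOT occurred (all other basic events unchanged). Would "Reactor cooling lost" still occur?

Counterfactual: set "Flow sensor is down" to not occurred.
Makeup line inoperative [AND]: Surge tank is inoperative=occurs, Feedwater pump stuck=occurs → all inputs occur → occurs.
Recirculation branch lost [AND]: Emergency isolation valve lost=occurs, Emergency relief valve stuck=not, Makeup line inoperative=occurs → not all inputs occur → does not occur.
Secondary loop down [OR]: Flow sensor is down=not, Left coolant pump failed=not, Emergency bypass line malfunctions=occurs → at least one input occurs → occurs.
Emergency loop unavailable [AND]: Secondary heat exchanger is inoperative=occurs, Secondary loop down=occurs, Check valve is down=occurs, Isolation valve 2 stuck=occurs → all inputs occur → occurs.
Heat-sink path inoperative [AND]: Lower reserve tank is inoperative=occurs, Emergency loop unavailable=occurs → all inputs occur → occurs.
Reactor cooling lost [OR]: Recirculation branch lost=not, Heat-sink path inoperative=occurs, Right relief valve 2 faulted=not → at least one input occurs → occurs.

Yes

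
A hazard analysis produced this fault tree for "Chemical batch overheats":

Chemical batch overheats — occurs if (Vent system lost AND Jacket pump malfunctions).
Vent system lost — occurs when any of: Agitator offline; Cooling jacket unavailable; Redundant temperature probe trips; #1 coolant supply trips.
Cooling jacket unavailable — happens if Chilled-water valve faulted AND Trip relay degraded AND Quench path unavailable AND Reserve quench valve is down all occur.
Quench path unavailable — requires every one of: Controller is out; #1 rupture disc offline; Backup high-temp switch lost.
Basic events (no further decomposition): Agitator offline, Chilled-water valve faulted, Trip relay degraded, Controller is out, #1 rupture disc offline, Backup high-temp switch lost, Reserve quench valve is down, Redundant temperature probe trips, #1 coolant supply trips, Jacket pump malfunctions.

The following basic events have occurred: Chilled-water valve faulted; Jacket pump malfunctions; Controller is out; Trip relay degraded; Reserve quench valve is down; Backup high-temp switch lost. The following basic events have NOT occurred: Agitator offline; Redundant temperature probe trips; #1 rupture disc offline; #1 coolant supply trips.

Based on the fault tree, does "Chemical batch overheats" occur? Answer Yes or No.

Quench path unavailable [AND]: Controller is out=occurs, #1 rupture disc offline=not, Backup high-temp switch lost=occurs → not all inputs occur → does not occur.
Cooling jacket unavailable [AND]: Chilled-water valve faulted=occurs, Trip relay degraded=occurs, Quench path unavailable=not, Reserve quench valve is down=occurs → not all inputs occur → does not occur.
Vent system lost [OR]: Agitator offline=not, Cooling jacket unavailable=not, Redundant temperature probe trips=not, #1 coolant supply trips=not → no input occurs → does not occur.
Chemical batch overheats [AND]: Vent system lost=not, Jacket pump malfunctions=occurs → not all inputs occur → does not occur.

No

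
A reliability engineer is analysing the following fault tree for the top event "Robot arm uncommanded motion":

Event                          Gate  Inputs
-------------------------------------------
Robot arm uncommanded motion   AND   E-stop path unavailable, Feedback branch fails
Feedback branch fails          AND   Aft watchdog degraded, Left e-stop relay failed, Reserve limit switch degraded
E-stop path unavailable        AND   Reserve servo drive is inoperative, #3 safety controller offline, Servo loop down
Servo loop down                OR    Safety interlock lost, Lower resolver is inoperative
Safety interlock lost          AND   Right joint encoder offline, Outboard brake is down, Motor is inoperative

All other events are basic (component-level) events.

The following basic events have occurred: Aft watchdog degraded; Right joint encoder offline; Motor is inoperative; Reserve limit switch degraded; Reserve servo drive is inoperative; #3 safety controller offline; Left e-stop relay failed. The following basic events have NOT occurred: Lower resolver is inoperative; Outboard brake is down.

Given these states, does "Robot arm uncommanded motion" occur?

No

Safety interlock lost [AND]: Right joint encoder offline=occurs, Outboard brake is down=not, Motor is inoperative=occurs → not all inputs occur → does not occur.
Servo loop down [OR]: Safety interlock lost=not, Lower resolver is inoperative=not → no input occurs → does not occur.
E-stop path unavailable [AND]: Reserve servo drive is inoperative=occurs, #3 safety controller offline=occurs, Servo loop down=not → not all inputs occur → does not occur.
Feedback branch fails [AND]: Aft watchdog degraded=occurs, Left e-stop relay failed=occurs, Reserve limit switch degraded=occurs → all inputs occur → occurs.
Robot arm uncommanded motion [AND]: E-stop path unavailable=not, Feedback branch fails=occurs → not all inputs occur → does not occur.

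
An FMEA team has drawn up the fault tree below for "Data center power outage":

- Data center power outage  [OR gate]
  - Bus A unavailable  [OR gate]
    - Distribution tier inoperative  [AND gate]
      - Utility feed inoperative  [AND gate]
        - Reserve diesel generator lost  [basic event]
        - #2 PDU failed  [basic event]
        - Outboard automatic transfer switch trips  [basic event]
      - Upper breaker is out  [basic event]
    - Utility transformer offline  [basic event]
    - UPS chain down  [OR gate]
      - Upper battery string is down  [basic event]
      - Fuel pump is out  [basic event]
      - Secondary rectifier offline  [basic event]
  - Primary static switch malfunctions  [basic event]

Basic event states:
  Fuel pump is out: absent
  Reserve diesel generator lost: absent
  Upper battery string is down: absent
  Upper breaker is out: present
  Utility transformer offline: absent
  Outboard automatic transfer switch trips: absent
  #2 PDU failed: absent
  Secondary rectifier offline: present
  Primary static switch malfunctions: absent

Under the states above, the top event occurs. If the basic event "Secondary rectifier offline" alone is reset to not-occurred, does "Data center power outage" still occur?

Counterfactual: set "Secondary rectifier offline" to not occurred.
Utility feed inoperative [AND]: Reserve diesel generator lost=not, #2 PDU failed=not, Outboard automatic transfer switch trips=not → not all inputs occur → does not occur.
Distribution tier inoperative [AND]: Utility feed inoperative=not, Upper breaker is out=occurs → not all inputs occur → does not occur.
UPS chain down [OR]: Upper battery string is down=not, Fuel pump is out=not, Secondary rectifier offline=not → no input occurs → does not occur.
Bus A unavailable [OR]: Distribution tier inoperative=not, Utility transformer offline=not, UPS chain down=not → no input occurs → does not occur.
Data center power outage [OR]: Bus A unavailable=not, Primary static switch malfunctions=not → no input occurs → does not occur.

No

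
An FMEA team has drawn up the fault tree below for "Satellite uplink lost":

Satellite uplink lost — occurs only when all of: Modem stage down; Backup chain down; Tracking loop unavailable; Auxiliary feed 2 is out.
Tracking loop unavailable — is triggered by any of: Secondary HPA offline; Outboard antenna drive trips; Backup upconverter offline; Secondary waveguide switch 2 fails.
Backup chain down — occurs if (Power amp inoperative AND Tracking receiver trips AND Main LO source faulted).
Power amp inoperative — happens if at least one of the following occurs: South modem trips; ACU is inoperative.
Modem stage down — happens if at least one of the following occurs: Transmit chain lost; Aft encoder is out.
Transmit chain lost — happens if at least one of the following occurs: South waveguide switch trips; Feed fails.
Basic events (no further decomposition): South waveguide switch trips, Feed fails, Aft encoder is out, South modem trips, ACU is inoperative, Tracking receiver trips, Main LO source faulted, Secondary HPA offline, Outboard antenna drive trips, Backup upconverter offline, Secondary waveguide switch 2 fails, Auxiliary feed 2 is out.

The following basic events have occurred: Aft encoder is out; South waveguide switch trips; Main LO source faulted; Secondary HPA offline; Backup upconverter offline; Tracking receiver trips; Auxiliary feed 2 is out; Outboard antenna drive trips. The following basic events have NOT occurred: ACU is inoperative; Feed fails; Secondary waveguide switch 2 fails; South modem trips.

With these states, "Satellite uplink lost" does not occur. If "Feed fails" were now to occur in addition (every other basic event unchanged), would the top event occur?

Counterfactual: set "Feed fails" to occurred.
Transmit chain lost [OR]: South waveguide switch trips=occurs, Feed fails=occurs → at least one input occurs → occurs.
Modem stage down [OR]: Transmit chain lost=occurs, Aft encoder is out=occurs → at least one input occurs → occurs.
Power amp inoperative [OR]: South modem trips=not, ACU is inoperative=not → no input occurs → does not occur.
Backup chain down [AND]: Power amp inoperative=not, Tracking receiver trips=occurs, Main LO source faulted=occurs → not all inputs occur → does not occur.
Tracking loop unavailable [OR]: Secondary HPA offline=occurs, Outboard antenna drive trips=occurs, Backup upconverter offline=occurs, Secondary waveguide switch 2 fails=not → at least one input occurs → occurs.
Satellite uplink lost [AND]: Modem stage down=occurs, Backup chain down=not, Tracking loop unavailable=occurs, Auxiliary feed 2 is out=occurs → not all inputs occur → does not occur.

No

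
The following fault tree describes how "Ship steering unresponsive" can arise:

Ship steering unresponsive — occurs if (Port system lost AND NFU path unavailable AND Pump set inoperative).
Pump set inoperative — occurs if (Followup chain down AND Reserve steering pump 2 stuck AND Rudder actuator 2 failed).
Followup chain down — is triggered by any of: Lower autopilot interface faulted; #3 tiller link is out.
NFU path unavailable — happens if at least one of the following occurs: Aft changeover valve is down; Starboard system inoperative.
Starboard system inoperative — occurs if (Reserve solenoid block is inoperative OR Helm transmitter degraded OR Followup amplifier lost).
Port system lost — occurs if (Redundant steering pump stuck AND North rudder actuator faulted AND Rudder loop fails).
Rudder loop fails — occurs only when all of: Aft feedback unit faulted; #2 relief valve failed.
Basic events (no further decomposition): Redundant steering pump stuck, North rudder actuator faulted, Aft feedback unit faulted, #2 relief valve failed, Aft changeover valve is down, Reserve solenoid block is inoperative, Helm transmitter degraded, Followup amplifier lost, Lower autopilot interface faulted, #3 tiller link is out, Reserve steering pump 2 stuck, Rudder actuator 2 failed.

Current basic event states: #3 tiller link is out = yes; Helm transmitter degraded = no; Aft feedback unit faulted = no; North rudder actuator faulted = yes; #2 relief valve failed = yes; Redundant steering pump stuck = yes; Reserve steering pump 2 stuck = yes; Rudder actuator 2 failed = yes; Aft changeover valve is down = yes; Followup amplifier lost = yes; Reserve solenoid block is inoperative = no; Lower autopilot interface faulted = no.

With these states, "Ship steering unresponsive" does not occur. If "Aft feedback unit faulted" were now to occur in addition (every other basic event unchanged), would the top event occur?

Yes

Counterfactual: set "Aft feedback unit faulted" to occurred.
Rudder loop fails [AND]: Aft feedback unit faulted=occurs, #2 relief valve failed=occurs → all inputs occur → occurs.
Port system lost [AND]: Redundant steering pump stuck=occurs, North rudder actuator faulted=occurs, Rudder loop fails=occurs → all inputs occur → occurs.
Starboard system inoperative [OR]: Reserve solenoid block is inoperative=not, Helm transmitter degraded=not, Followup amplifier lost=occurs → at least one input occurs → occurs.
NFU path unavailable [OR]: Aft changeover valve is down=occurs, Starboard system inoperative=occurs → at least one input occurs → occurs.
Followup chain down [OR]: Lower autopilot interface faulted=not, #3 tiller link is out=occurs → at least one input occurs → occurs.
Pump set inoperative [AND]: Followup chain down=occurs, Reserve steering pump 2 stuck=occurs, Rudder actuator 2 failed=occurs → all inputs occur → occurs.
Ship steering unresponsive [AND]: Port system lost=occurs, NFU path unavailable=occurs, Pump set inoperative=occurs → all inputs occur → occurs.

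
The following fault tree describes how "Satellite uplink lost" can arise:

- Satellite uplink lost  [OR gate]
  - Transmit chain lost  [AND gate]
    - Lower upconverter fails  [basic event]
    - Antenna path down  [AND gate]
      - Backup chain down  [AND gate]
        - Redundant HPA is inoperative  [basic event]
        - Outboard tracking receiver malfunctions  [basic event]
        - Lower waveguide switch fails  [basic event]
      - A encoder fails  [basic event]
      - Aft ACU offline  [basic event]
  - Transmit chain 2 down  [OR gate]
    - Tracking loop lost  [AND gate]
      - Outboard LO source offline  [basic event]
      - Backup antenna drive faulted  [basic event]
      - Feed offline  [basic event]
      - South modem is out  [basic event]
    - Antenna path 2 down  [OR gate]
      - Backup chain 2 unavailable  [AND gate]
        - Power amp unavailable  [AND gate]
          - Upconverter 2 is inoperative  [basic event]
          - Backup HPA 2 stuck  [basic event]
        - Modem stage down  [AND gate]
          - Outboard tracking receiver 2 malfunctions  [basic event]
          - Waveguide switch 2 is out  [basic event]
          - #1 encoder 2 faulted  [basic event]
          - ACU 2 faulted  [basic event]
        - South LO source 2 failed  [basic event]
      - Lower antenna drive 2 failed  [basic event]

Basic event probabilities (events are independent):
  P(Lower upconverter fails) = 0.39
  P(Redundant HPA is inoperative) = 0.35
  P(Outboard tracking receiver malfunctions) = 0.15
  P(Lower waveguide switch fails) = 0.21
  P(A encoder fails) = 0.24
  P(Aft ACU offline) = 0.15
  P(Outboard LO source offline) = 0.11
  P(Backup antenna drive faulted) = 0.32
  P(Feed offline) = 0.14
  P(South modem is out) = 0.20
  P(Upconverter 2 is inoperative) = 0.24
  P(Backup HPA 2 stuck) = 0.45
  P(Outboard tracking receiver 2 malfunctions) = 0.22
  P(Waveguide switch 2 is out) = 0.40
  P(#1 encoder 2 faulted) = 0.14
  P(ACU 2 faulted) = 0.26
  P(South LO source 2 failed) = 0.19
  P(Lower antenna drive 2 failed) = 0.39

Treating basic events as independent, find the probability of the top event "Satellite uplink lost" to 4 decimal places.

P(Backup chain down) [AND] = 0.35 × 0.15 × 0.21 = 0.011025
P(Antenna path down) [AND] = 0.011025 × 0.24 × 0.15 = 0.000397
P(Transmit chain lost) [AND] = 0.39 × 0.000397 = 0.000155
P(Tracking loop lost) [AND] = 0.11 × 0.32 × 0.14 × 0.20 = 0.000986
P(Power amp unavailable) [AND] = 0.24 × 0.45 = 0.108000
P(Modem stage down) [AND] = 0.22 × 0.40 × 0.14 × 0.26 = 0.003203
P(Backup chain 2 unavailable) [AND] = 0.108000 × 0.003203 × 0.19 = 0.000066
P(Antenna path 2 down) [OR] = 1 − (1−0.000066) × (1−0.39) = 0.390040
P(Transmit chain 2 down) [OR] = 1 − (1−0.000986) × (1−0.390040) = 0.390641
P(Satellite uplink lost) [OR] = 1 − (1−0.000155) × (1−0.390641) = 0.390735
Rounded to 4 decimal places: P(Satellite uplink lost) ≈ 0.3907.

0.3907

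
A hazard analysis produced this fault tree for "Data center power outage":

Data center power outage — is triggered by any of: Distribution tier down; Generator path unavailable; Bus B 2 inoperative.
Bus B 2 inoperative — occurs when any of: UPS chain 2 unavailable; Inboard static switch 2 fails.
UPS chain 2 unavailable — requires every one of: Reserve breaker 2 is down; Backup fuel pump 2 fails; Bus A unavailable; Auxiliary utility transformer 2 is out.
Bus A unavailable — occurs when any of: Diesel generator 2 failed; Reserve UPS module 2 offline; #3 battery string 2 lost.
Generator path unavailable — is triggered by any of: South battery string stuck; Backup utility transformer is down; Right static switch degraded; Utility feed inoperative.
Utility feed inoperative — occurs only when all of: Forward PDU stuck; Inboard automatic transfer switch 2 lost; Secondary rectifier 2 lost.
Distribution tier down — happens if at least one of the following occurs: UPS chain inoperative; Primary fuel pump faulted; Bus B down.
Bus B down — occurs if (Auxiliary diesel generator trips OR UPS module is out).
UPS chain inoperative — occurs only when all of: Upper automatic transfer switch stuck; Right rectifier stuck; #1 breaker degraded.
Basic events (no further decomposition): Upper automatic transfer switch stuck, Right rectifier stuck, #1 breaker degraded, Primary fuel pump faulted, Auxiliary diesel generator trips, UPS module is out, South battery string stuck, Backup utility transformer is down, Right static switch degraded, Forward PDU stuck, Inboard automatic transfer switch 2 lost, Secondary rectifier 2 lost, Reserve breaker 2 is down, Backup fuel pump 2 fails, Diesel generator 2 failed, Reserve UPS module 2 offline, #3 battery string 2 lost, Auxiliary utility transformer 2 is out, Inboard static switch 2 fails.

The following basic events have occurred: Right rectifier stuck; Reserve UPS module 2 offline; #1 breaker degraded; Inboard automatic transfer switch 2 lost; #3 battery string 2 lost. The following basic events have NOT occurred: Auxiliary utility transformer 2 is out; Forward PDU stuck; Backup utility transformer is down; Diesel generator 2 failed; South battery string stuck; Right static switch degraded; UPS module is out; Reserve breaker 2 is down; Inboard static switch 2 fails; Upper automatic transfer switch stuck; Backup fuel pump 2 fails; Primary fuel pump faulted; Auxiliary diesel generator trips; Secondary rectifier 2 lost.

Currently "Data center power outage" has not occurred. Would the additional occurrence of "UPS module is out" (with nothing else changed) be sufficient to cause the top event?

Yes

Counterfactual: set "UPS module is out" to occurred.
UPS chain inoperative [AND]: Upper automatic transfer switch stuck=not, Right rectifier stuck=occurs, #1 breaker degraded=occurs → not all inputs occur → does not occur.
Bus B down [OR]: Auxiliary diesel generator trips=not, UPS module is out=occurs → at least one input occurs → occurs.
Distribution tier down [OR]: UPS chain inoperative=not, Primary fuel pump faulted=not, Bus B down=occurs → at least one input occurs → occurs.
Utility feed inoperative [AND]: Forward PDU stuck=not, Inboard automatic transfer switch 2 lost=occurs, Secondary rectifier 2 lost=not → not all inputs occur → does not occur.
Generator path unavailable [OR]: South battery string stuck=not, Backup utility transformer is down=not, Right static switch degraded=not, Utility feed inoperative=not → no input occurs → does not occur.
Bus A unavailable [OR]: Diesel generator 2 failed=not, Reserve UPS module 2 offline=occurs, #3 battery string 2 lost=occurs → at least one input occurs → occurs.
UPS chain 2 unavailable [AND]: Reserve breaker 2 is down=not, Backup fuel pump 2 fails=not, Bus A unavailable=occurs, Auxiliary utility transformer 2 is out=not → not all inputs occur → does not occur.
Bus B 2 inoperative [OR]: UPS chain 2 unavailable=not, Inboard static switch 2 fails=not → no input occurs → does not occur.
Data center power outage [OR]: Distribution tier down=occurs, Generator path unavailable=not, Bus B 2 inoperative=not → at least one input occurs → occurs.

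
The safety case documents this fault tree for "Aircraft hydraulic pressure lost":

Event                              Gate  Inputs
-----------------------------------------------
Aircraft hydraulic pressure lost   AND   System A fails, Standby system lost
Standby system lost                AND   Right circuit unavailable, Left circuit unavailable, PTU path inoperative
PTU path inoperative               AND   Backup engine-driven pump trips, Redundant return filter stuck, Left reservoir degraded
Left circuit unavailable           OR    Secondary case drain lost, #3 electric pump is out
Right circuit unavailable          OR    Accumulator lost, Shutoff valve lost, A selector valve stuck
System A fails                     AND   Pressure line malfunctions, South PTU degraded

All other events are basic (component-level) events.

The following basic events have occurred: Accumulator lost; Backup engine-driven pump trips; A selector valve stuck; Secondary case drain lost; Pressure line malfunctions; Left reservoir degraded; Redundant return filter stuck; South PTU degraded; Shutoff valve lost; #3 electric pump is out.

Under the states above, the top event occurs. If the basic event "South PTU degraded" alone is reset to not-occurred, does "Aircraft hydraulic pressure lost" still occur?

Counterfactual: set "South PTU degraded" to not occurred.
System A fails [AND]: Pressure line malfunctions=occurs, South PTU degraded=not → not all inputs occur → does not occur.
Right circuit unavailable [OR]: Accumulator lost=occurs, Shutoff valve lost=occurs, A selector valve stuck=occurs → at least one input occurs → occurs.
Left circuit unavailable [OR]: Secondary case drain lost=occurs, #3 electric pump is out=occurs → at least one input occurs → occurs.
PTU path inoperative [AND]: Backup engine-driven pump trips=occurs, Redundant return filter stuck=occurs, Left reservoir degraded=occurs → all inputs occur → occurs.
Standby system lost [AND]: Right circuit unavailable=occurs, Left circuit unavailable=occurs, PTU path inoperative=occurs → all inputs occur → occurs.
Aircraft hydraulic pressure lost [AND]: System A fails=not, Standby system lost=occurs → not all inputs occur → does not occur.

No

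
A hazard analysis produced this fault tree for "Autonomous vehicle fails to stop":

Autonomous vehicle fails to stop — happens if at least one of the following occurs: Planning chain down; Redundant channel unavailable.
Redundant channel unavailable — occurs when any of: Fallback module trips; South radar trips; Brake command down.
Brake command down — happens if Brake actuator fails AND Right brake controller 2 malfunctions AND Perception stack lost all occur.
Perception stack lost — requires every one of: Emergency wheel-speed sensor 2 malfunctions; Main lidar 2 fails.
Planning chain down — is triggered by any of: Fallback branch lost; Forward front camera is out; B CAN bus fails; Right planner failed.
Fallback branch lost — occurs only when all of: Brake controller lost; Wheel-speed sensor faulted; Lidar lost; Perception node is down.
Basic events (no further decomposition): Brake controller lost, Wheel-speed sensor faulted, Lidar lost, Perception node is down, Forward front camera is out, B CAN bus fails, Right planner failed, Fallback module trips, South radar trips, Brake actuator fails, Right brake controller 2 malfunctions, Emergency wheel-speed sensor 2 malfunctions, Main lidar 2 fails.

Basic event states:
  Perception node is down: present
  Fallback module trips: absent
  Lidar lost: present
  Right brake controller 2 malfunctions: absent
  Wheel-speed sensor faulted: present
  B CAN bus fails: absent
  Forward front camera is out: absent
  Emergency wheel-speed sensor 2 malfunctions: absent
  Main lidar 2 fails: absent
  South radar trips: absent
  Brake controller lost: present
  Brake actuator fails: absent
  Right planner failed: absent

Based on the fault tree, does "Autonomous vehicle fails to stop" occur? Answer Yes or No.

Yes

Fallback branch lost [AND]: Brake controller lost=occurs, Wheel-speed sensor faulted=occurs, Lidar lost=occurs, Perception node is down=occurs → all inputs occur → occurs.
Planning chain down [OR]: Fallback branch lost=occurs, Forward front camera is out=not, B CAN bus fails=not, Right planner failed=not → at least one input occurs → occurs.
Perception stack lost [AND]: Emergency wheel-speed sensor 2 malfunctions=not, Main lidar 2 fails=not → not all inputs occur → does not occur.
Brake command down [AND]: Brake actuator fails=not, Right brake controller 2 malfunctions=not, Perception stack lost=not → not all inputs occur → does not occur.
Redundant channel unavailable [OR]: Fallback module trips=not, South radar trips=not, Brake command down=not → no input occurs → does not occur.
Autonomous vehicle fails to stop [OR]: Planning chain down=occurs, Redundant channel unavailable=not → at least one input occurs → occurs.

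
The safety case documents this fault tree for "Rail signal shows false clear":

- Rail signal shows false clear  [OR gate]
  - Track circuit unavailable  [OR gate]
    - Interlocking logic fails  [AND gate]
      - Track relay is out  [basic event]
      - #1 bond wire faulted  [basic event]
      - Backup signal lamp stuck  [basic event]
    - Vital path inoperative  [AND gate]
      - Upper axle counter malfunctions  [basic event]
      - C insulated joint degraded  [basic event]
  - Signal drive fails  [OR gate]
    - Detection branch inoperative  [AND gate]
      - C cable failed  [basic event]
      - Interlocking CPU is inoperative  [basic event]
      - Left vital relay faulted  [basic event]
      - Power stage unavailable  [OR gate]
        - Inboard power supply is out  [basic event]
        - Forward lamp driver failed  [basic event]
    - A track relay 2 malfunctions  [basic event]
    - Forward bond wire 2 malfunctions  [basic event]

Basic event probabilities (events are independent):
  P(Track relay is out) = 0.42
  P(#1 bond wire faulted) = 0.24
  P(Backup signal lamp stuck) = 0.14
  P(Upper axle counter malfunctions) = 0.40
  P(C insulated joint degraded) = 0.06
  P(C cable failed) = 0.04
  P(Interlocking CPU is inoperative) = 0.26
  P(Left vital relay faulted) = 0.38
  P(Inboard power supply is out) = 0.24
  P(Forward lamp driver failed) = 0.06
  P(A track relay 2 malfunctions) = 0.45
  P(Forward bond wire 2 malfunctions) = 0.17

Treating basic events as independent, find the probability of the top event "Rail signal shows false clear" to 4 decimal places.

0.5612

P(Interlocking logic fails) [AND] = 0.42 × 0.24 × 0.14 = 0.014112
P(Vital path inoperative) [AND] = 0.40 × 0.06 = 0.024000
P(Track circuit unavailable) [OR] = 1 − (1−0.014112) × (1−0.024000) = 0.037773
P(Power stage unavailable) [OR] = 1 − (1−0.24) × (1−0.06) = 0.285600
P(Detection branch inoperative) [AND] = 0.04 × 0.26 × 0.38 × 0.285600 = 0.001129
P(Signal drive fails) [OR] = 1 − (1−0.001129) × (1−0.45) × (1−0.17) = 0.544015
P(Rail signal shows false clear) [OR] = 1 − (1−0.037773) × (1−0.544015) = 0.561239
Rounded to 4 decimal places: P(Rail signal shows false clear) ≈ 0.5612.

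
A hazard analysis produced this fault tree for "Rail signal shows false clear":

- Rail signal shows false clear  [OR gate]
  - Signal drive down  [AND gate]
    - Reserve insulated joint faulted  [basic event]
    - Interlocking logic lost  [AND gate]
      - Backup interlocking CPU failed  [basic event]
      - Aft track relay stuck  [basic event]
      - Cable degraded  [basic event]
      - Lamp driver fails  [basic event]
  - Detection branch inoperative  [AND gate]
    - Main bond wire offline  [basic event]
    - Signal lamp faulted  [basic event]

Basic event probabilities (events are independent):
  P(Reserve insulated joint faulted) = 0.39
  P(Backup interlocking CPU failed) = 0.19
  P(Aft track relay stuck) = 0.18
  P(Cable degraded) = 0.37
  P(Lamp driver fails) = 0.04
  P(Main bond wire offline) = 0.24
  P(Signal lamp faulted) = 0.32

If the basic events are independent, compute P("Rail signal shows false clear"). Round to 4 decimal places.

P(Interlocking logic lost) [AND] = 0.19 × 0.18 × 0.37 × 0.04 = 0.000506
P(Signal drive down) [AND] = 0.39 × 0.000506 = 0.000197
P(Detection branch inoperative) [AND] = 0.24 × 0.32 = 0.076800
P(Rail signal shows false clear) [OR] = 1 − (1−0.000197) × (1−0.076800) = 0.076982
Rounded to 4 decimal places: P(Rail signal shows false clear) ≈ 0.0770.

0.0770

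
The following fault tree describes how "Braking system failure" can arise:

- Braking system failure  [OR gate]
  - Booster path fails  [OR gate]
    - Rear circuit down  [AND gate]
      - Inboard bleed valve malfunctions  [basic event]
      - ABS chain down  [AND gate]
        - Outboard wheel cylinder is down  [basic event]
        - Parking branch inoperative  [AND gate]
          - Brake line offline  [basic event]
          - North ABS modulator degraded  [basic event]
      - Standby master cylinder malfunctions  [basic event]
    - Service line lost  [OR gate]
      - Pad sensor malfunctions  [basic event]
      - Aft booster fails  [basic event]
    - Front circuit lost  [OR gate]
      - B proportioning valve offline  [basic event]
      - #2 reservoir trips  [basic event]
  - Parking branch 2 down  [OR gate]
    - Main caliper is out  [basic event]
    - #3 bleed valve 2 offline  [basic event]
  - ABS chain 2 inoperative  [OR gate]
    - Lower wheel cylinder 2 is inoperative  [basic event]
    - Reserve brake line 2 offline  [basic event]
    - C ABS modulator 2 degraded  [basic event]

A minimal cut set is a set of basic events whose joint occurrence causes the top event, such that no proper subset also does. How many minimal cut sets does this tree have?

10

Parking branch inoperative [AND]: one cut set from each child combined → 1 × 1 = 1 cut set(s).
ABS chain down [AND]: one cut set from each child combined → 1 × 1 = 1 cut set(s).
Rear circuit down [AND]: one cut set from each child combined → 1 × 1 × 1 = 1 cut set(s).
Service line lost [OR]: union of children's cut sets → 2 cut set(s).
Front circuit lost [OR]: union of children's cut sets → 2 cut set(s).
Booster path fails [OR]: union of children's cut sets → 5 cut set(s).
Parking branch 2 down [OR]: union of children's cut sets → 2 cut set(s).
ABS chain 2 inoperative [OR]: union of children's cut sets → 3 cut set(s).
Braking system failure [OR]: union of children's cut sets → 10 cut set(s).
Minimal cut sets: {Brake line offline, Inboard bleed valve malfunctions, North ABS modulator degraded, Outboard wheel cylinder is down, Standby master cylinder malfunctions}; {Pad sensor malfunctions}; {Aft booster fails}; {B proportioning valve offline}; {#2 reservoir trips}; {Main caliper is out}; {#3 bleed valve 2 offline}; {Lower wheel cylinder 2 is inoperative}; {Reserve brake line 2 offline}; {C ABS modulator 2 degraded}.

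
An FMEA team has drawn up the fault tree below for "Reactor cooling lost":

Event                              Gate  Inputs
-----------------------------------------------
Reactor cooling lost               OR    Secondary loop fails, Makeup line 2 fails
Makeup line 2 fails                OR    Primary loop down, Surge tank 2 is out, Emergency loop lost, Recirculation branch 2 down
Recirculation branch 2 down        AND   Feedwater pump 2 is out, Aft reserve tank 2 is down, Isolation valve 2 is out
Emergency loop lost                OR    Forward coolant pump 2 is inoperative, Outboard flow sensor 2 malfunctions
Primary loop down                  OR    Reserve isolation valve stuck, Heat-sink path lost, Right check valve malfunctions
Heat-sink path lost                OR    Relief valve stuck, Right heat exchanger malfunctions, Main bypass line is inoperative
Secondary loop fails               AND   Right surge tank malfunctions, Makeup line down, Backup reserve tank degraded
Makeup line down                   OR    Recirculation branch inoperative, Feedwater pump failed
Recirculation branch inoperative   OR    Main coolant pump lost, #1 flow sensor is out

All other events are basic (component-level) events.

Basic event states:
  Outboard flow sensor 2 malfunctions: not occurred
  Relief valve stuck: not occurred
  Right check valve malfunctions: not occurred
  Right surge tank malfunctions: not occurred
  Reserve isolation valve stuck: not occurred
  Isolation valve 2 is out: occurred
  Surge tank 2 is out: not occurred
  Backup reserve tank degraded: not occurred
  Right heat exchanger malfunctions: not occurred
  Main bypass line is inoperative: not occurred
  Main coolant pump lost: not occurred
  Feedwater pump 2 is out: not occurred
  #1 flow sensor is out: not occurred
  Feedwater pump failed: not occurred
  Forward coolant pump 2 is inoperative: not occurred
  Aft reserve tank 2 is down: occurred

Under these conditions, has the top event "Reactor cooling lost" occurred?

No

Recirculation branch inoperative [OR]: Main coolant pump lost=not, #1 flow sensor is out=not → no input occurs → does not occur.
Makeup line down [OR]: Recirculation branch inoperative=not, Feedwater pump failed=not → no input occurs → does not occur.
Secondary loop fails [AND]: Right surge tank malfunctions=not, Makeup line down=not, Backup reserve tank degraded=not → not all inputs occur → does not occur.
Heat-sink path lost [OR]: Relief valve stuck=not, Right heat exchanger malfunctions=not, Main bypass line is inoperative=not → no input occurs → does not occur.
Primary loop down [OR]: Reserve isolation valve stuck=not, Heat-sink path lost=not, Right check valve malfunctions=not → no input occurs → does not occur.
Emergency loop lost [OR]: Forward coolant pump 2 is inoperative=not, Outboard flow sensor 2 malfunctions=not → no input occurs → does not occur.
Recirculation branch 2 down [AND]: Feedwater pump 2 is out=not, Aft reserve tank 2 is down=occurs, Isolation valve 2 is out=occurs → not all inputs occur → does not occur.
Makeup line 2 fails [OR]: Primary loop down=not, Surge tank 2 is out=not, Emergency loop lost=not, Recirculation branch 2 down=not → no input occurs → does not occur.
Reactor cooling lost [OR]: Secondary loop fails=not, Makeup line 2 fails=not → no input occurs → does not occur.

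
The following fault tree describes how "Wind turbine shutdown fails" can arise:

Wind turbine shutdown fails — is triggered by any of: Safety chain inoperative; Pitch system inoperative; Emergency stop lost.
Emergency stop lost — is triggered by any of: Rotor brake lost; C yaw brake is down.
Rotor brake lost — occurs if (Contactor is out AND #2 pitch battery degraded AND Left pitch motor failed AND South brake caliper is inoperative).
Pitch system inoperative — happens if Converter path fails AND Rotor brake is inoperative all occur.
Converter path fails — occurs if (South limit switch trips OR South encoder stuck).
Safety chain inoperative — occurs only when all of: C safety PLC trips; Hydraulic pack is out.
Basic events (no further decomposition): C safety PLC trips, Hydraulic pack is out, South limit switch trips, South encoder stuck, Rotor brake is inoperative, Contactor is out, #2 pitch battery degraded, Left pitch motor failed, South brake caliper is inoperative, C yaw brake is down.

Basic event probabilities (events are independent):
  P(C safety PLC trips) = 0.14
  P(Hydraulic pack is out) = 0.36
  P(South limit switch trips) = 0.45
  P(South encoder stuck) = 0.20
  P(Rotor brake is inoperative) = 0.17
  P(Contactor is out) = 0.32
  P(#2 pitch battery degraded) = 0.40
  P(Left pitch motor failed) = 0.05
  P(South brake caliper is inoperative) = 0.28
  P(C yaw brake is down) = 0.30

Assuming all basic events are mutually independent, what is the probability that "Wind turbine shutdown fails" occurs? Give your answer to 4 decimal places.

0.3996

P(Safety chain inoperative) [AND] = 0.14 × 0.36 = 0.050400
P(Converter path fails) [OR] = 1 − (1−0.45) × (1−0.20) = 0.560000
P(Pitch system inoperative) [AND] = 0.560000 × 0.17 = 0.095200
P(Rotor brake lost) [AND] = 0.32 × 0.40 × 0.05 × 0.28 = 0.001792
P(Emergency stop lost) [OR] = 1 − (1−0.001792) × (1−0.30) = 0.301254
P(Wind turbine shutdown fails) [OR] = 1 − (1−0.050400) × (1−0.095200) × (1−0.301254) = 0.399639
Rounded to 4 decimal places: P(Wind turbine shutdown fails) ≈ 0.3996.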